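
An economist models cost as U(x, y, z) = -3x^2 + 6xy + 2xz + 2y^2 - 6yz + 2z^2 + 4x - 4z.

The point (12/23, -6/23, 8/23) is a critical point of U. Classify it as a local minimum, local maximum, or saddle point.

The Hessian is constant: H = [[-6, 6, 2], [6, 4, -6], [2, -6, 4]].
Leading principal minors: Δ₁ = -6, Δ₂ = -60, Δ₃ = -184.
The minors fit neither the all-positive nor the alternating-sign pattern, so H is indefinite: a saddle point.

saddle point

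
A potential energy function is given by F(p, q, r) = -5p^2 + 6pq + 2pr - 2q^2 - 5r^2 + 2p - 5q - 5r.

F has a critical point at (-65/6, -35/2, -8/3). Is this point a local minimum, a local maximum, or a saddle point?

The Hessian is constant: H = [[-10, 6, 2], [6, -4, 0], [2, 0, -10]].
Leading principal minors: Δ₁ = -10, Δ₂ = 4, Δ₃ = -24.
The minors alternate sign starting negative (−, +, −), so H is negative definite: a local maximum.

local maximum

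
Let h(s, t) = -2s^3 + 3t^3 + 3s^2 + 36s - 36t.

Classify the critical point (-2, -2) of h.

saddle point

The mixed partial ∂²h/∂s∂t is 0, so the Hessian at any point is diag(h_ss, h_tt) = diag(6(-2s + 1), 18t).
At (-2, -2): H = diag(30, -36).
The eigenvalues have opposite signs, so H is indefinite: a saddle point.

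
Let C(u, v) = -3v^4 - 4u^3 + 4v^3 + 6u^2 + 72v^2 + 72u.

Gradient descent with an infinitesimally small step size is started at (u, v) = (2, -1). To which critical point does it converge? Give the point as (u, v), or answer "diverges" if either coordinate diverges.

(-2, 0)

C is separable, so gradient descent decouples: u follows -∂C/∂u, v follows -∂C/∂v.
∂C/∂u = -12(u - 3)(u + 2); at u=2 this is 48, so u decreases.
∂C/∂v = -12v(v - 4)(v + 3); at v=-1 this is -120, so v increases.
u converges to its nearest critical value -2 (a local min of the u-part); v converges to 0. The iterate converges to (-2, 0).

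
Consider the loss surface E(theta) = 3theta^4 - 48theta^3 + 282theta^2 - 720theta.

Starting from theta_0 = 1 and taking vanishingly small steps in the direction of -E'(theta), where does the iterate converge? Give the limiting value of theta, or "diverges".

E'(theta) = 12(theta - 5)(theta - 4)(theta - 3), so E'(1) = -288.
Gradient descent moves in the -E' direction, i.e. theta is increasing.
The nearest critical point in that direction is theta = 3, where E'' = 24 > 0 (a local minimum). The iterate converges there.

3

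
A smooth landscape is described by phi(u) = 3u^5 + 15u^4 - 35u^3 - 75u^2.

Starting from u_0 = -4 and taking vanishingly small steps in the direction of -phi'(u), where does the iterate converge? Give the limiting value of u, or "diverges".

phi'(u) = 15u(u - 2)(u + 1)(u + 5), so phi'(-4) = -1080.
Gradient descent moves in the -phi' direction, i.e. u is increasing.
The nearest critical point in that direction is u = -1, where phi'' = 180 > 0 (a local minimum). The iterate converges there.

-1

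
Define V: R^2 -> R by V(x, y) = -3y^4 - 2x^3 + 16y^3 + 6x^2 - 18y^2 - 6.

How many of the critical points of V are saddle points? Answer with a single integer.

V separates as a function of x plus a function of y, so ∇V=0 decouples.
∂V/∂x = -6x(x - 2) = 0 at x ∈ {0, 2}; ∂V/∂y = -12y(y - 3)(y - 1) = 0 at y ∈ {0, 1, 3}.
The Hessian is diagonal: diag(V_xx, V_yy). Second derivatives: V_xx(0)=12, V_xx(2)=-12; V_yy(0)=-36, V_yy(1)=24, V_yy(3)=-72.
Saddle points occur where the two diagonal entries have opposite signs: (0, 0), (0, 3), (2, 1). Count: 3.

3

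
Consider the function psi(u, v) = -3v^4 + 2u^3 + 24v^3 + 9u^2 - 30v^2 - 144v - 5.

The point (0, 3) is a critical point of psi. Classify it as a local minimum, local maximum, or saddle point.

The mixed partial ∂²psi/∂u∂v is 0, so the Hessian at any point is diag(psi_uu, psi_vv) = diag(6(2u + 3), 12(-3v^2 + 12v - 5)).
At (0, 3): H = diag(18, 48).
Both eigenvalues are positive, so H is positive definite: a local minimum.

local minimum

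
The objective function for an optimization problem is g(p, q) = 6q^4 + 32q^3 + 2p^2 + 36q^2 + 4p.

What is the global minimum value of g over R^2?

-56

g(p,q) separates as A(p) + B(q), so its minimum is min A + min B.
A'(p) = 4p + 4 vanishes at p ∈ {-1}; B'(q) = 24q(q + 1)(q + 3) vanishes at q ∈ {-3, -1, 0}.
Local minima of A (where A''>0): A(-1)=-2. Local minima of B: B(-3)=-54, B(0)=0.
So the global minimum of g is A(-1) + B(-3) = -2 − 54 = -56, attained at (-1, -3).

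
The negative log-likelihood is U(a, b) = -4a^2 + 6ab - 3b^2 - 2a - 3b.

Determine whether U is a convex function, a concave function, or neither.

concave

U is quadratic, so its Hessian is the constant matrix H = [[-8, 6], [6, -6]].
det(H) = 12, tr(H) = -14.
det(H) > 0 and tr(H) < 0, so H is negative definite everywhere: concave.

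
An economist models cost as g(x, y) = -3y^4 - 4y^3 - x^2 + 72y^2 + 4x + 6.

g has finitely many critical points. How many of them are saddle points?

g separates as a function of x plus a function of y, so ∇g=0 decouples.
∂g/∂x = -2(x - 2) = 0 at x ∈ {2}; ∂g/∂y = -12y(y - 3)(y + 4) = 0 at y ∈ {-4, 0, 3}.
The Hessian is diagonal: diag(g_xx, g_yy). Second derivatives: g_xx(2)=-2; g_yy(-4)=-336, g_yy(0)=144, g_yy(3)=-252.
Saddle points occur where the two diagonal entries have opposite signs: (2, 0). Count: 1.

1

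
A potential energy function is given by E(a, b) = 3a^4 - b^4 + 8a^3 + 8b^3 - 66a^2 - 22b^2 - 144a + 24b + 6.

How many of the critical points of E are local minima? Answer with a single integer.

2

E separates as a function of a plus a function of b, so ∇E=0 decouples.
∂E/∂a = 12(a - 3)(a + 1)(a + 4) = 0 at a ∈ {-4, -1, 3}; ∂E/∂b = -4(b - 3)(b - 2)(b - 1) = 0 at b ∈ {1, 2, 3}.
The Hessian is diagonal: diag(E_aa, E_bb). Second derivatives: E_aa(-4)=252, E_aa(-1)=-144, E_aa(3)=336; E_bb(1)=-8, E_bb(2)=4, E_bb(3)=-8.
Local minima occur where both diagonal entries positive: (-4, 2), (3, 2). Count: 2.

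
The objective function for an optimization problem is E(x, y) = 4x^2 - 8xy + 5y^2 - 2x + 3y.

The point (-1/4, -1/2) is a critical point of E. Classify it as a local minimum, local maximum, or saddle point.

The Hessian of E is constant: H = [[8, -8], [-8, 10]].
det(H) = 8·10 − (-8)² = 16.
det(H) > 0 and tr(H) = 18 > 0, so H is positive definite and the point is a local minimum.

local minimum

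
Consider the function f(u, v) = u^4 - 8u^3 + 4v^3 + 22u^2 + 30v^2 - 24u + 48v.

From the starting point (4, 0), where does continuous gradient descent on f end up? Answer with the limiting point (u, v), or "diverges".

(3, -1)

f is separable, so gradient descent decouples: u follows -∂f/∂u, v follows -∂f/∂v.
∂f/∂u = 4(u - 3)(u - 2)(u - 1); at u=4 this is 24, so u decreases.
∂f/∂v = 12(v + 1)(v + 4); at v=0 this is 48, so v decreases.
u converges to its nearest critical value 3 (a local min of the u-part); v converges to -1. The iterate converges to (3, -1).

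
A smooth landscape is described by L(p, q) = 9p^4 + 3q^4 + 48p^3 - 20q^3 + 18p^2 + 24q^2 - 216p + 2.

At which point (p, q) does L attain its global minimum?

L(p,q) separates as A(p) + B(q) + 2, so its minimum is min A + min B + 2.
A'(p) = 36(p - 1)(p + 2)(p + 3) vanishes at p ∈ {-3, -2, 1}; B'(q) = 12q(q - 4)(q - 1) vanishes at q ∈ {0, 1, 4}.
Local minima of A (where A''>0): A(-3)=243, A(1)=-141. Local minima of B: B(0)=0, B(4)=-128.
So the global minimum of L is A(1) + B(4) + 2 = -141 − 128 + 2 = -267, attained at (1, 4).

(1, 4)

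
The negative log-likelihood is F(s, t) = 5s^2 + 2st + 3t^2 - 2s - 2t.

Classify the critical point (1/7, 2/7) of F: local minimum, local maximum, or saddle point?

The Hessian of F is constant: H = [[10, 2], [2, 6]].
det(H) = 10·6 − 2² = 56.
det(H) > 0 and tr(H) = 16 > 0, so H is positive definite and the point is a local minimum.

local minimum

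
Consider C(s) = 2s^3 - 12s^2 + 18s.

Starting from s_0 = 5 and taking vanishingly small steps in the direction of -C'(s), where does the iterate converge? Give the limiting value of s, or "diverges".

3

C'(s) = 6(s - 3)(s - 1), so C'(5) = 48.
Gradient descent moves in the -C' direction, i.e. s is decreasing.
The nearest critical point in that direction is s = 3, where C'' = 12 > 0 (a local minimum). The iterate converges there.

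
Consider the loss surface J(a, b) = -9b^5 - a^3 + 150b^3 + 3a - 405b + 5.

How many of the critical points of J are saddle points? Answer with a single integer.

J separates as a function of a plus a function of b, so ∇J=0 decouples.
∂J/∂a = -3(a - 1)(a + 1) = 0 at a ∈ {-1, 1}; ∂J/∂b = -45(b - 3)(b - 1)(b + 1)(b + 3) = 0 at b ∈ {-3, -1, 1, 3}.
The Hessian is diagonal: diag(J_aa, J_bb). Second derivatives: J_aa(-1)=6, J_aa(1)=-6; J_bb(-3)=2160, J_bb(-1)=-720, J_bb(1)=720, J_bb(3)=-2160.
Saddle points occur where the two diagonal entries have opposite signs: (-1, -1), (-1, 3), (1, -3), (1, 1). Count: 4.

4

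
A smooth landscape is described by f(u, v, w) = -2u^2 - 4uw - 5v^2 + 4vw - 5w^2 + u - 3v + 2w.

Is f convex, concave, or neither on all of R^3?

concave

f is quadratic, so its Hessian is the constant matrix H = [[-4, 0, -4], [0, -10, 4], [-4, 4, -10]].
Leading principal minors: -4, 40, -176.
Signs alternate −, +, − ⇒ H ≺ 0 ⇒ concave.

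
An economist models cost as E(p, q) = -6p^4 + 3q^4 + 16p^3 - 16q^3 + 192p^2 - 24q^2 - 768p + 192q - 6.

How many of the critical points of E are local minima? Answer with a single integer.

E separates as a function of p plus a function of q, so ∇E=0 decouples.
∂E/∂p = -24(p - 4)(p - 2)(p + 4) = 0 at p ∈ {-4, 2, 4}; ∂E/∂q = 12(q - 4)(q - 2)(q + 2) = 0 at q ∈ {-2, 2, 4}.
The Hessian is diagonal: diag(E_pp, E_qq). Second derivatives: E_pp(-4)=-1152, E_pp(2)=288, E_pp(4)=-384; E_qq(-2)=288, E_qq(2)=-96, E_qq(4)=144.
Local minima occur where both diagonal entries positive: (2, -2), (2, 4). Count: 2.

2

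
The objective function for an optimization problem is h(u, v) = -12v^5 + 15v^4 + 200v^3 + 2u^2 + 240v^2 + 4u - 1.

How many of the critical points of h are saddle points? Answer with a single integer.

h separates as a function of u plus a function of v, so ∇h=0 decouples.
∂h/∂u = 4(u + 1) = 0 at u ∈ {-1}; ∂h/∂v = -60v(v - 4)(v + 1)(v + 2) = 0 at v ∈ {-2, -1, 0, 4}.
The Hessian is diagonal: diag(h_uu, h_vv). Second derivatives: h_uu(-1)=4; h_vv(-2)=720, h_vv(-1)=-300, h_vv(0)=480, h_vv(4)=-7200.
Saddle points occur where the two diagonal entries have opposite signs: (-1, -1), (-1, 4). Count: 2.

2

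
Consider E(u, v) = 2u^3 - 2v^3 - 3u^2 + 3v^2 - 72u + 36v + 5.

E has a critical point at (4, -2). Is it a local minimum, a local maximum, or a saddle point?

The mixed partial ∂²E/∂u∂v is 0, so the Hessian at any point is diag(E_uu, E_vv) = diag(6(2u - 1), 6(-2v + 1)).
At (4, -2): H = diag(42, 30).
Both eigenvalues are positive, so H is positive definite: a local minimum.

local minimum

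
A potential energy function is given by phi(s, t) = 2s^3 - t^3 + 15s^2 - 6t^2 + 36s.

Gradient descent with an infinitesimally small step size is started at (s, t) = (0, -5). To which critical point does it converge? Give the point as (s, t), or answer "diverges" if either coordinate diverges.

(-2, -4)

phi is separable, so gradient descent decouples: s follows -∂phi/∂s, t follows -∂phi/∂t.
∂phi/∂s = 6(s + 2)(s + 3); at s=0 this is 36, so s decreases.
∂phi/∂t = -3t(t + 4); at t=-5 this is -15, so t increases.
s converges to its nearest critical value -2 (a local min of the s-part); t converges to -4. The iterate converges to (-2, -4).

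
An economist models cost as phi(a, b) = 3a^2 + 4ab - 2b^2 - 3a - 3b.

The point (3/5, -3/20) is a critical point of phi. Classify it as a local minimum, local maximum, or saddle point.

saddle point

The Hessian of phi is constant: H = [[6, 4], [4, -4]].
det(H) = 6·(-4) − 4² = -40.
Since det(H) < 0, H is indefinite and the critical point is a saddle point.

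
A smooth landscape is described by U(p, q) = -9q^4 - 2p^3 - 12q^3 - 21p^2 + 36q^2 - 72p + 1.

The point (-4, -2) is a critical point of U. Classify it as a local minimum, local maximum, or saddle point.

saddle point

The mixed partial ∂²U/∂p∂q is 0, so the Hessian at any point is diag(U_pp, U_qq) = diag(-6(2p + 7), 36(-3q^2 - 2q + 2)).
At (-4, -2): H = diag(6, -216).
The eigenvalues have opposite signs, so H is indefinite: a saddle point.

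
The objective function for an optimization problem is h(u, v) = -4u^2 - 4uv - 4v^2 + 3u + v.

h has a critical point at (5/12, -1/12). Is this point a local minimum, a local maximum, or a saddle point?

The Hessian of h is constant: H = [[-8, -4], [-4, -8]].
det(H) = (-8)·(-8) − (-4)² = 48.
det(H) > 0 and tr(H) = -16 < 0, so H is negative definite and the point is a local maximum.

local maximum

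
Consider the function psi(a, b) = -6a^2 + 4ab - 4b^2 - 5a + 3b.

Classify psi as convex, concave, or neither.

psi is quadratic, so its Hessian is the constant matrix H = [[-12, 4], [4, -8]].
det(H) = 80, tr(H) = -20.
det(H) > 0 and tr(H) < 0, so H is negative definite everywhere: concave.

concave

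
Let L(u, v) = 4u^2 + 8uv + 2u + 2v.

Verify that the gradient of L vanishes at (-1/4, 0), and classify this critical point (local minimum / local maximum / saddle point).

∇L = (8u + 8v + 2, 8u + 2); substituting (-1/4, 0) gives ∇L = (0, 0), so (-1/4, 0) is indeed a critical point.
The Hessian of L is constant: H = [[8, 8], [8, 0]].
det(H) = 8·0 − 8² = -64.
Since det(H) < 0, H is indefinite and the critical point is a saddle point.

saddle point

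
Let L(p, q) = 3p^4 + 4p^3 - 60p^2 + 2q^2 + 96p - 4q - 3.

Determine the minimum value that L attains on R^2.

-837

L(p,q) separates as A(p) + B(q) − 3, so its minimum is min A + min B − 3.
A'(p) = 12(p - 2)(p - 1)(p + 4) vanishes at p ∈ {-4, 1, 2}; B'(q) = 4q - 4 vanishes at q ∈ {1}.
Local minima of A (where A''>0): A(-4)=-832, A(2)=32. Local minima of B: B(1)=-2.
So the global minimum of L is A(-4) + B(1) − 3 = -832 − 2 − 3 = -837, attained at (-4, 1).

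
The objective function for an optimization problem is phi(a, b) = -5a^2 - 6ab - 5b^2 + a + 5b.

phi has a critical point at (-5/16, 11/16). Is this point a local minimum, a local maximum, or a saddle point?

The Hessian of phi is constant: H = [[-10, -6], [-6, -10]].
det(H) = (-10)·(-10) − (-6)² = 64.
det(H) > 0 and tr(H) = -20 < 0, so H is negative definite and the point is a local maximum.

local maximum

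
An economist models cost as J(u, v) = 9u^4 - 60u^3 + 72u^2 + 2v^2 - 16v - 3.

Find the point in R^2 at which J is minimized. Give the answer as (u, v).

(4, 4)

J(u,v) separates as P(u) + Q(v) − 3, so its minimum is min P + min Q − 3.
P'(u) = 36u(u - 4)(u - 1) vanishes at u ∈ {0, 1, 4}; Q'(v) = 4v - 16 vanishes at v ∈ {4}.
Local minima of P (where P''>0): P(0)=0, P(4)=-384. Local minima of Q: Q(4)=-32.
So the global minimum of J is P(4) + Q(4) − 3 = -384 − 32 − 3 = -419, attained at (4, 4).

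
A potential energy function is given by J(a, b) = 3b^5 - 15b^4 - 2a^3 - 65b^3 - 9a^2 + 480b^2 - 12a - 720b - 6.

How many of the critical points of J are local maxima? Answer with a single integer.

2

J separates as a function of a plus a function of b, so ∇J=0 decouples.
∂J/∂a = -6(a + 1)(a + 2) = 0 at a ∈ {-2, -1}; ∂J/∂b = 15(b - 4)(b - 3)(b - 1)(b + 4) = 0 at b ∈ {-4, 1, 3, 4}.
The Hessian is diagonal: diag(J_aa, J_bb). Second derivatives: J_aa(-2)=6, J_aa(-1)=-6; J_bb(-4)=-4200, J_bb(1)=450, J_bb(3)=-210, J_bb(4)=360.
Local maxima occur where both diagonal entries negative: (-1, -4), (-1, 3). Count: 2.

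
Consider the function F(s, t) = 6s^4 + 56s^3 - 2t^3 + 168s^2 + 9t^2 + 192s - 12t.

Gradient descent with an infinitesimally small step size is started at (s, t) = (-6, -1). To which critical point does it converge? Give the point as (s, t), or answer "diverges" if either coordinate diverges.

(-4, 1)

F is separable, so gradient descent decouples: s follows -∂F/∂s, t follows -∂F/∂t.
∂F/∂s = 24(s + 1)(s + 2)(s + 4); at s=-6 this is -960, so s increases.
∂F/∂t = -6(t - 2)(t - 1); at t=-1 this is -36, so t increases.
s converges to its nearest critical value -4 (a local min of the s-part); t converges to 1. The iterate converges to (-4, 1).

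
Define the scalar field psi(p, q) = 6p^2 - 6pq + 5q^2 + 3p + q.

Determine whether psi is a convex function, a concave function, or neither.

psi is quadratic, so its Hessian is the constant matrix H = [[12, -6], [-6, 10]].
det(H) = 84, tr(H) = 22.
det(H) > 0 and tr(H) > 0, so H is positive definite everywhere: convex.

convex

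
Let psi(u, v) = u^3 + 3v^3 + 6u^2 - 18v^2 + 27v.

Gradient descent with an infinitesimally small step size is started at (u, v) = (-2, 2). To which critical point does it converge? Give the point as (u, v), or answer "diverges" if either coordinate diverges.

psi is separable, so gradient descent decouples: u follows -∂psi/∂u, v follows -∂psi/∂v.
∂psi/∂u = 3u(u + 4); at u=-2 this is -12, so u increases.
∂psi/∂v = 9(v - 3)(v - 1); at v=2 this is -9, so v increases.
u converges to its nearest critical value 0 (a local min of the u-part); v converges to 3. The iterate converges to (0, 3).

(0, 3)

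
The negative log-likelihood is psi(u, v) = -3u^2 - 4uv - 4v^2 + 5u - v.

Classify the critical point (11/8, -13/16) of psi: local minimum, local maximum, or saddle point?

The Hessian of psi is constant: H = [[-6, -4], [-4, -8]].
det(H) = (-6)·(-8) − (-4)² = 32.
det(H) > 0 and tr(H) = -14 < 0, so H is negative definite and the point is a local maximum.

local maximum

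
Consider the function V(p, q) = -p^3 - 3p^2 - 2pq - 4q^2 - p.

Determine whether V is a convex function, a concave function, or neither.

The term -p^3 is cubic, so the Hessian is not constant.
∂²V/∂p² = -6p - 6, which takes both signs as p varies (negative for sufficiently large p). A diagonal entry of the Hessian changing sign means the Hessian is neither positive- nor negative-semidefinite on all of R^2.

neither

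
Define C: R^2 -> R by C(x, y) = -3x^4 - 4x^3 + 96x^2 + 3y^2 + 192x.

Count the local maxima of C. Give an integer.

0

C separates as a function of x plus a function of y, so ∇C=0 decouples.
∂C/∂x = -12(x - 4)(x + 1)(x + 4) = 0 at x ∈ {-4, -1, 4}; ∂C/∂y = 6y = 0 at y ∈ {0}.
The Hessian is diagonal: diag(C_xx, C_yy). Second derivatives: C_xx(-4)=-288, C_xx(-1)=180, C_xx(4)=-480; C_yy(0)=6.
Local maxima occur where both diagonal entries negative: none. Count: 0.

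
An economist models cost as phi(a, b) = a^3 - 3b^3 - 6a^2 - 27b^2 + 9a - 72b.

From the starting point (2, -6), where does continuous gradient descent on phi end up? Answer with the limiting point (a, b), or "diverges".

phi is separable, so gradient descent decouples: a follows -∂phi/∂a, b follows -∂phi/∂b.
∂phi/∂a = 3(a - 3)(a - 1); at a=2 this is -3, so a increases.
∂phi/∂b = -9(b + 2)(b + 4); at b=-6 this is -72, so b increases.
a converges to its nearest critical value 3 (a local min of the a-part); b converges to -4. The iterate converges to (3, -4).

(3, -4)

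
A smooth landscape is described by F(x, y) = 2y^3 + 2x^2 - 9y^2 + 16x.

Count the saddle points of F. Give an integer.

1

F separates as a function of x plus a function of y, so ∇F=0 decouples.
∂F/∂x = 4(x + 4) = 0 at x ∈ {-4}; ∂F/∂y = 6y(y - 3) = 0 at y ∈ {0, 3}.
The Hessian is diagonal: diag(F_xx, F_yy). Second derivatives: F_xx(-4)=4; F_yy(0)=-18, F_yy(3)=18.
Saddle points occur where the two diagonal entries have opposite signs: (-4, 0). Count: 1.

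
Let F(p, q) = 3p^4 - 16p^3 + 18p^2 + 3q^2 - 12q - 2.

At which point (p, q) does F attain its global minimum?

(3, 2)

F(p,q) separates as A(p) + B(q) − 2, so its minimum is min A + min B − 2.
A'(p) = 12p(p - 3)(p - 1) vanishes at p ∈ {0, 1, 3}; B'(q) = 6q - 12 vanishes at q ∈ {2}.
Local minima of A (where A''>0): A(0)=0, A(3)=-27. Local minima of B: B(2)=-12.
So the global minimum of F is A(3) + B(2) − 2 = -27 − 12 − 2 = -41, attained at (3, 2).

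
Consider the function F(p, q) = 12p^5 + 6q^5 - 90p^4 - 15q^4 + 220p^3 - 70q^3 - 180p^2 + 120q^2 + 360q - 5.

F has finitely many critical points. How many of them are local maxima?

F separates as a function of p plus a function of q, so ∇F=0 decouples.
∂F/∂p = 60p(p - 3)(p - 2)(p - 1) = 0 at p ∈ {0, 1, 2, 3}; ∂F/∂q = 30(q - 3)(q - 2)(q + 1)(q + 2) = 0 at q ∈ {-2, -1, 2, 3}.
The Hessian is diagonal: diag(F_pp, F_qq). Second derivatives: F_pp(0)=-360, F_pp(1)=120, F_pp(2)=-120, F_pp(3)=360; F_qq(-2)=-600, F_qq(-1)=360, F_qq(2)=-360, F_qq(3)=600.
Local maxima occur where both diagonal entries negative: (0, -2), (0, 2), (2, -2), (2, 2). Count: 4.

4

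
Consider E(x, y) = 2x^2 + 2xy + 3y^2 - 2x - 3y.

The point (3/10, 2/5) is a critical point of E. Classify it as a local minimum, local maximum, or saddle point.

The Hessian of E is constant: H = [[4, 2], [2, 6]].
det(H) = 4·6 − 2² = 20.
det(H) > 0 and tr(H) = 10 > 0, so H is positive definite and the point is a local minimum.

local minimum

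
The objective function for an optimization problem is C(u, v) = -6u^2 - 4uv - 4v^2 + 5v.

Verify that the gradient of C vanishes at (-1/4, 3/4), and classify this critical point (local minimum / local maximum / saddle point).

∇C = (-12u - 4v, -4u - 8v + 5); substituting (-1/4, 3/4) gives ∇C = (0, 0), so (-1/4, 3/4) is indeed a critical point.
The Hessian of C is constant: H = [[-12, -4], [-4, -8]].
det(H) = (-12)·(-8) − (-4)² = 80.
det(H) > 0 and tr(H) = -20 < 0, so H is negative definite and the point is a local maximum.

local maximum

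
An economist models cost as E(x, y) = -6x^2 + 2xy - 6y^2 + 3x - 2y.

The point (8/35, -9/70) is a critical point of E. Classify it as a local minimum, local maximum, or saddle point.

The Hessian of E is constant: H = [[-12, 2], [2, -12]].
det(H) = (-12)·(-12) − 2² = 140.
det(H) > 0 and tr(H) = -24 < 0, so H is negative definite and the point is a local maximum.

local maximum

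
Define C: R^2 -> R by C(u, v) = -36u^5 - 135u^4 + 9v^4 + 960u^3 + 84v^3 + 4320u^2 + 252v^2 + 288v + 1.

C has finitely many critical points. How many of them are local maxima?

C separates as a function of u plus a function of v, so ∇C=0 decouples.
∂C/∂u = -180u(u - 4)(u + 3)(u + 4) = 0 at u ∈ {-4, -3, 0, 4}; ∂C/∂v = 36(v + 1)(v + 2)(v + 4) = 0 at v ∈ {-4, -2, -1}.
The Hessian is diagonal: diag(C_uu, C_vv). Second derivatives: C_uu(-4)=5760, C_uu(-3)=-3780, C_uu(0)=8640, C_uu(4)=-40320; C_vv(-4)=216, C_vv(-2)=-72, C_vv(-1)=108.
Local maxima occur where both diagonal entries negative: (-3, -2), (4, -2). Count: 2.

2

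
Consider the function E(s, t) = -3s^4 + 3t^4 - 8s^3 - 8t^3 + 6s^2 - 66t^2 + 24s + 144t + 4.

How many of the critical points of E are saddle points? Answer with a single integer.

E separates as a function of s plus a function of t, so ∇E=0 decouples.
∂E/∂s = -12(s - 1)(s + 1)(s + 2) = 0 at s ∈ {-2, -1, 1}; ∂E/∂t = 12(t - 4)(t - 1)(t + 3) = 0 at t ∈ {-3, 1, 4}.
The Hessian is diagonal: diag(E_ss, E_tt). Second derivatives: E_ss(-2)=-36, E_ss(-1)=24, E_ss(1)=-72; E_tt(-3)=336, E_tt(1)=-144, E_tt(4)=252.
Saddle points occur where the two diagonal entries have opposite signs: (-2, -3), (-2, 4), (-1, 1), (1, -3), (1, 4). Count: 5.

5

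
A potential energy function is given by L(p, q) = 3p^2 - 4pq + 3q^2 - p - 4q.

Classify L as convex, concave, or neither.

convex

L is quadratic, so its Hessian is the constant matrix H = [[6, -4], [-4, 6]].
det(H) = 20, tr(H) = 12.
det(H) > 0 and tr(H) > 0, so H is positive definite everywhere: convex.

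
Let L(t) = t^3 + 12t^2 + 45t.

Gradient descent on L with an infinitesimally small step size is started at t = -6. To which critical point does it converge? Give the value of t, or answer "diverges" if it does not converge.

L'(t) = 3(t + 3)(t + 5), so L'(-6) = 9.
Gradient descent moves in the -L' direction, i.e. t is decreasing.
There is no critical point below t=-6, and L' keeps the same sign, so the iterate runs off to −∞.

diverges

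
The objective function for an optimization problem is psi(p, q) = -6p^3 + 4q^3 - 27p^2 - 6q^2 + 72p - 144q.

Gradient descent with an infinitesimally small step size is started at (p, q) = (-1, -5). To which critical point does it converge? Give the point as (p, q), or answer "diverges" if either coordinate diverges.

psi is separable, so gradient descent decouples: p follows -∂psi/∂p, q follows -∂psi/∂q.
∂psi/∂p = -18(p - 1)(p + 4); at p=-1 this is 108, so p decreases.
∂psi/∂q = 12(q - 4)(q + 3); at q=-5 this is 216, so q decreases.
The q-coordinate has no critical point in that direction and runs off to infinity.

diverges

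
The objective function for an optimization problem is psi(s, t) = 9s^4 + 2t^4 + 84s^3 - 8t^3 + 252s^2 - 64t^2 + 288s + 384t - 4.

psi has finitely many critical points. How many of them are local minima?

4

psi separates as a function of s plus a function of t, so ∇psi=0 decouples.
∂psi/∂s = 36(s + 1)(s + 2)(s + 4) = 0 at s ∈ {-4, -2, -1}; ∂psi/∂t = 8(t - 4)(t - 3)(t + 4) = 0 at t ∈ {-4, 3, 4}.
The Hessian is diagonal: diag(psi_ss, psi_tt). Second derivatives: psi_ss(-4)=216, psi_ss(-2)=-72, psi_ss(-1)=108; psi_tt(-4)=448, psi_tt(3)=-56, psi_tt(4)=64.
Local minima occur where both diagonal entries positive: (-4, -4), (-4, 4), (-1, -4), (-1, 4). Count: 4.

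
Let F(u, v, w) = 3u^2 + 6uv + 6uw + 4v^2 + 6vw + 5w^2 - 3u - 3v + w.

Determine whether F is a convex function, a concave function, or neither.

F is quadratic, so its Hessian is the constant matrix H = [[6, 6, 6], [6, 8, 6], [6, 6, 10]].
Leading principal minors: 6, 12, 48.
All positive ⇒ H ≻ 0 ⇒ convex.

convex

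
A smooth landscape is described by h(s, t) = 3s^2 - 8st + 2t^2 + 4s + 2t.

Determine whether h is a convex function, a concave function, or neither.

h is quadratic, so its Hessian is the constant matrix H = [[6, -8], [-8, 4]].
det(H) = -40, tr(H) = 10.
det(H) < 0, so H is indefinite: neither convex nor concave.

neither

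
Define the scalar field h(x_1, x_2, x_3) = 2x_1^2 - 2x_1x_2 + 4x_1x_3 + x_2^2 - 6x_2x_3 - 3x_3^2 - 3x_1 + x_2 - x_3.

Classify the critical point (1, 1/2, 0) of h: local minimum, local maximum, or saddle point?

The Hessian is constant: H = [[4, -2, 4], [-2, 2, -6], [4, -6, -6]].
Leading principal minors: Δ₁ = 4, Δ₂ = 4, Δ₃ = -104.
The minors fit neither the all-positive nor the alternating-sign pattern, so H is indefinite: a saddle point.

saddle point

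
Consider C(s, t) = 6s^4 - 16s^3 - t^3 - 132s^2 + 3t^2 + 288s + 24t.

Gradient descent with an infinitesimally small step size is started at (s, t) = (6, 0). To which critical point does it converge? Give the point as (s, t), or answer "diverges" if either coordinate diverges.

C is separable, so gradient descent decouples: s follows -∂C/∂s, t follows -∂C/∂t.
∂C/∂s = 24(s - 4)(s - 1)(s + 3); at s=6 this is 2160, so s decreases.
∂C/∂t = -3(t - 4)(t + 2); at t=0 this is 24, so t decreases.
s converges to its nearest critical value 4 (a local min of the s-part); t converges to -2. The iterate converges to (4, -2).

(4, -2)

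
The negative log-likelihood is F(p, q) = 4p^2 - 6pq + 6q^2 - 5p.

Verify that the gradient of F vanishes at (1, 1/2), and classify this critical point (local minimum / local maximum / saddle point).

local minimum

∇F = (8p - 6q - 5, -6p + 12q); substituting (1, 1/2) gives ∇F = (0, 0), so (1, 1/2) is indeed a critical point.
The Hessian of F is constant: H = [[8, -6], [-6, 12]].
det(H) = 8·12 − (-6)² = 60.
det(H) > 0 and tr(H) = 20 > 0, so H is positive definite and the point is a local minimum.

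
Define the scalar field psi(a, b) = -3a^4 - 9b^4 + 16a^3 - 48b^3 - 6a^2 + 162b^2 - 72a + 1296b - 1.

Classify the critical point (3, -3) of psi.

saddle point

The mixed partial ∂²psi/∂a∂b is 0, so the Hessian at any point is diag(psi_aa, psi_bb) = diag(12(-3a^2 + 8a - 1), 36(-3b^2 - 8b + 9)).
At (3, -3): H = diag(-48, 216).
The eigenvalues have opposite signs, so H is indefinite: a saddle point.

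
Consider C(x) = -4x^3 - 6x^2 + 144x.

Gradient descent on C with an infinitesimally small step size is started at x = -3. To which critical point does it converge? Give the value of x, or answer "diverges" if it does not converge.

C'(x) = -12(x - 3)(x + 4), so C'(-3) = 72.
Gradient descent moves in the -C' direction, i.e. x is decreasing.
The nearest critical point in that direction is x = -4, where C'' = 84 > 0 (a local minimum). The iterate converges there.

-4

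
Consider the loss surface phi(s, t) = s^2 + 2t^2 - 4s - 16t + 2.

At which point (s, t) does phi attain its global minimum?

phi(s,t) separates as P(s) + Q(t) + 2, so its minimum is min P + min Q + 2.
P'(s) = 2s - 4 vanishes at s ∈ {2}; Q'(t) = 4(t - 4) vanishes at t ∈ {4}.
Local minima of P (where P''>0): P(2)=-4. Local minima of Q: Q(4)=-32.
So the global minimum of phi is P(2) + Q(4) + 2 = -4 − 32 + 2 = -34, attained at (2, 4).

(2, 4)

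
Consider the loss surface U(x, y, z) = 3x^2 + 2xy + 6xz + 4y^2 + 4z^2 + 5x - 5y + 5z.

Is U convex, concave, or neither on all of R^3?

U is quadratic, so its Hessian is the constant matrix H = [[6, 2, 6], [2, 8, 0], [6, 0, 8]].
Leading principal minors: 6, 44, 64.
All positive ⇒ H ≻ 0 ⇒ convex.

convex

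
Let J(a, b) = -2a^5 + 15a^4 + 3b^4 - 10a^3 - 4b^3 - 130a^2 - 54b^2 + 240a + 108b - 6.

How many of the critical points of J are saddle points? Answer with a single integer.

6

J separates as a function of a plus a function of b, so ∇J=0 decouples.
∂J/∂a = -10(a - 4)(a - 3)(a - 1)(a + 2) = 0 at a ∈ {-2, 1, 3, 4}; ∂J/∂b = 12(b - 3)(b - 1)(b + 3) = 0 at b ∈ {-3, 1, 3}.
The Hessian is diagonal: diag(J_aa, J_bb). Second derivatives: J_aa(-2)=900, J_aa(1)=-180, J_aa(3)=100, J_aa(4)=-180; J_bb(-3)=288, J_bb(1)=-96, J_bb(3)=144.
Saddle points occur where the two diagonal entries have opposite signs: (-2, 1), (1, -3), (1, 3), (3, 1), (4, -3), (4, 3). Count: 6.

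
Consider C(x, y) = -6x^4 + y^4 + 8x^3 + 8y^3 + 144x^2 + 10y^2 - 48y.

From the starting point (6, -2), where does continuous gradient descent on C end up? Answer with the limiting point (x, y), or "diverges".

diverges

C is separable, so gradient descent decouples: x follows -∂C/∂x, y follows -∂C/∂y.
∂C/∂x = -24x(x - 4)(x + 3); at x=6 this is -2592, so x increases.
∂C/∂y = 4(y - 1)(y + 3)(y + 4); at y=-2 this is -24, so y increases.
The x-coordinate has no critical point in that direction and runs off to infinity.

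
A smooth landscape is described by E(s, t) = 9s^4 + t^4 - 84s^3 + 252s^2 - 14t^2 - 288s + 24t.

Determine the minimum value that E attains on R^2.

E(s,t) separates as P(s) + Q(t), so its minimum is min P + min Q.
P'(s) = 36(s - 4)(s - 2)(s - 1) vanishes at s ∈ {1, 2, 4}; Q'(t) = 4(t - 2)(t - 1)(t + 3) vanishes at t ∈ {-3, 1, 2}.
Local minima of P (where P''>0): P(1)=-111, P(4)=-192. Local minima of Q: Q(-3)=-117, Q(2)=8.
So the global minimum of E is P(4) + Q(-3) = -192 − 117 = -309, attained at (4, -3).

-309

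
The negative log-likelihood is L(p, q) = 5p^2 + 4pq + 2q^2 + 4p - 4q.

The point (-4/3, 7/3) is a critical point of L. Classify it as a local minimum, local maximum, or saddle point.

local minimum

The Hessian of L is constant: H = [[10, 4], [4, 4]].
det(H) = 10·4 − 4² = 24.
det(H) > 0 and tr(H) = 14 > 0, so H is positive definite and the point is a local minimum.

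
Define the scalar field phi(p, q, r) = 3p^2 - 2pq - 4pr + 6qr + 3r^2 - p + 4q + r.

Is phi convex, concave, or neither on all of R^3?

neither

phi is quadratic, so its Hessian is the constant matrix H = [[6, -2, -4], [-2, 0, 6], [-4, 6, 6]].
Leading principal minors: 6, -4, -144.
Neither pattern holds ⇒ H is indefinite ⇒ neither convex nor concave.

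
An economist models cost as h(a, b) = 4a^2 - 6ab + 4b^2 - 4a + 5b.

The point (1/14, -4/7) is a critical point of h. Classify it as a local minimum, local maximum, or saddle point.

The Hessian of h is constant: H = [[8, -6], [-6, 8]].
det(H) = 8·8 − (-6)² = 28.
det(H) > 0 and tr(H) = 16 > 0, so H is positive definite and the point is a local minimum.

local minimum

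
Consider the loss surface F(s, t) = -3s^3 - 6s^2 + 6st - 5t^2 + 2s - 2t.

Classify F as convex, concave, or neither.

neither

The term -3s^3 is cubic, so the Hessian is not constant.
∂²F/∂s² = -18s - 12, which takes both signs as s varies (negative for sufficiently large s). A diagonal entry of the Hessian changing sign means the Hessian is neither positive- nor negative-semidefinite on all of R^2.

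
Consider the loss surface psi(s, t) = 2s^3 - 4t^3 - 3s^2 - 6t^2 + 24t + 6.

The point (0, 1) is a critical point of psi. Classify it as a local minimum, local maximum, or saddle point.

local maximum

The mixed partial ∂²psi/∂s∂t is 0, so the Hessian at any point is diag(psi_ss, psi_tt) = diag(6(2s - 1), -12(2t + 1)).
At (0, 1): H = diag(-6, -36).
Both eigenvalues are negative, so H is negative definite: a local maximum.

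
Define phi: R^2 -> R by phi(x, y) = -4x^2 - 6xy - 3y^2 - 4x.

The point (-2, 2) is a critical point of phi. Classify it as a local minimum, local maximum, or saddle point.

The Hessian of phi is constant: H = [[-8, -6], [-6, -6]].
det(H) = (-8)·(-6) − (-6)² = 12.
det(H) > 0 and tr(H) = -14 < 0, so H is negative definite and the point is a local maximum.

local maximum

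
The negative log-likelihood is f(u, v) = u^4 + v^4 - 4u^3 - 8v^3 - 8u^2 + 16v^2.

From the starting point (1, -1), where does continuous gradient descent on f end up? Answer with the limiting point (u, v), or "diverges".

(4, 0)

f is separable, so gradient descent decouples: u follows -∂f/∂u, v follows -∂f/∂v.
∂f/∂u = 4u(u - 4)(u + 1); at u=1 this is -24, so u increases.
∂f/∂v = 4v(v - 4)(v - 2); at v=-1 this is -60, so v increases.
u converges to its nearest critical value 4 (a local min of the u-part); v converges to 0. The iterate converges to (4, 0).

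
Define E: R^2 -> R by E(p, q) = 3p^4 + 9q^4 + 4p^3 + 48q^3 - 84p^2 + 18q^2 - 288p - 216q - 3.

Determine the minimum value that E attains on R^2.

E(p,q) separates as A(p) + B(q) − 3, so its minimum is min A + min B − 3.
A'(p) = 12(p - 4)(p + 2)(p + 3) vanishes at p ∈ {-3, -2, 4}; B'(q) = 36(q - 1)(q + 2)(q + 3) vanishes at q ∈ {-3, -2, 1}.
Local minima of A (where A''>0): A(-3)=243, A(4)=-1472. Local minima of B: B(-3)=243, B(1)=-141.
So the global minimum of E is A(4) + B(1) − 3 = -1472 − 141 − 3 = -1616, attained at (4, 1).

-1616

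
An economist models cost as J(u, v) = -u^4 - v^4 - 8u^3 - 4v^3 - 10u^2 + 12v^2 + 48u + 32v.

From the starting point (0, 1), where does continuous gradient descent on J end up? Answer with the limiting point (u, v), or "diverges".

(-3, -1)

J is separable, so gradient descent decouples: u follows -∂J/∂u, v follows -∂J/∂v.
∂J/∂u = -4(u - 1)(u + 3)(u + 4); at u=0 this is 48, so u decreases.
∂J/∂v = -4(v - 2)(v + 1)(v + 4); at v=1 this is 40, so v decreases.
u converges to its nearest critical value -3 (a local min of the u-part); v converges to -1. The iterate converges to (-3, -1).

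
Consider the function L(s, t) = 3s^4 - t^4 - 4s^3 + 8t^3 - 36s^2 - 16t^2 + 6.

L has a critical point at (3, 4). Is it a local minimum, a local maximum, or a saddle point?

The mixed partial ∂²L/∂s∂t is 0, so the Hessian at any point is diag(L_ss, L_tt) = diag(12(3s^2 - 2s - 6), 4(-3t^2 + 12t - 8)).
At (3, 4): H = diag(180, -32).
The eigenvalues have opposite signs, so H is indefinite: a saddle point.

saddle point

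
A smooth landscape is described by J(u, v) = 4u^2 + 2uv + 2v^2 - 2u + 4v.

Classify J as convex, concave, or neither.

J is quadratic, so its Hessian is the constant matrix H = [[8, 2], [2, 4]].
det(H) = 28, tr(H) = 12.
det(H) > 0 and tr(H) > 0, so H is positive definite everywhere: convex.

convex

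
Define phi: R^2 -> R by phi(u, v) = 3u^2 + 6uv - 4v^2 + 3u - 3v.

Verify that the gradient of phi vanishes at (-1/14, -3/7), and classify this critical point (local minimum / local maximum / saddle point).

saddle point

∇phi = (6u + 6v + 3, 6u - 8v - 3); substituting (-1/14, -3/7) gives ∇phi = (0, 0), so (-1/14, -3/7) is indeed a critical point.
The Hessian of phi is constant: H = [[6, 6], [6, -8]].
det(H) = 6·(-8) − 6² = -84.
Since det(H) < 0, H is indefinite and the critical point is a saddle point.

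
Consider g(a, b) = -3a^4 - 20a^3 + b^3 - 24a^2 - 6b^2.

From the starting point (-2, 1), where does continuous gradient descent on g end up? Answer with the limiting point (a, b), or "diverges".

(-1, 4)

g is separable, so gradient descent decouples: a follows -∂g/∂a, b follows -∂g/∂b.
∂g/∂a = -12a(a + 1)(a + 4); at a=-2 this is -48, so a increases.
∂g/∂b = 3b(b - 4); at b=1 this is -9, so b increases.
a converges to its nearest critical value -1 (a local min of the a-part); b converges to 4. The iterate converges to (-1, 4).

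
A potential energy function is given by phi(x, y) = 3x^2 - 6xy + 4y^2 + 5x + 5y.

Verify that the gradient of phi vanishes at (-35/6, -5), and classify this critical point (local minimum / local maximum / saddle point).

local minimum

∇phi = (6x - 6y + 5, -6x + 8y + 5); substituting (-35/6, -5) gives ∇phi = (0, 0), so (-35/6, -5) is indeed a critical point.
The Hessian of phi is constant: H = [[6, -6], [-6, 8]].
det(H) = 6·8 − (-6)² = 12.
det(H) > 0 and tr(H) = 14 > 0, so H is positive definite and the point is a local minimum.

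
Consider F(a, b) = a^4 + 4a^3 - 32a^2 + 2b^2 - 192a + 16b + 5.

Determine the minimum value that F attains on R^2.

-795

F(a,b) separates as P(a) + Q(b) + 5, so its minimum is min P + min Q + 5.
P'(a) = 4(a - 4)(a + 3)(a + 4) vanishes at a ∈ {-4, -3, 4}; Q'(b) = 4b + 16 vanishes at b ∈ {-4}.
Local minima of P (where P''>0): P(-4)=256, P(4)=-768. Local minima of Q: Q(-4)=-32.
So the global minimum of F is P(4) + Q(-4) + 5 = -768 − 32 + 5 = -795, attained at (4, -4).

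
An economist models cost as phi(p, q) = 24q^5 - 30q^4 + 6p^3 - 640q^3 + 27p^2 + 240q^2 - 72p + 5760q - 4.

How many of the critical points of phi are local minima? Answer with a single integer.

2

phi separates as a function of p plus a function of q, so ∇phi=0 decouples.
∂phi/∂p = 18(p - 1)(p + 4) = 0 at p ∈ {-4, 1}; ∂phi/∂q = 120(q - 4)(q - 2)(q + 2)(q + 3) = 0 at q ∈ {-3, -2, 2, 4}.
The Hessian is diagonal: diag(phi_pp, phi_qq). Second derivatives: phi_pp(-4)=-90, phi_pp(1)=90; phi_qq(-3)=-4200, phi_qq(-2)=2880, phi_qq(2)=-4800, phi_qq(4)=10080.
Local minima occur where both diagonal entries positive: (1, -2), (1, 4). Count: 2.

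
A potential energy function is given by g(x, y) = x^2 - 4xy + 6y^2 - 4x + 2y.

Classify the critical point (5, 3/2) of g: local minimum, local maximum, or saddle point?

The Hessian of g is constant: H = [[2, -4], [-4, 12]].
det(H) = 2·12 − (-4)² = 8.
det(H) > 0 and tr(H) = 14 > 0, so H is positive definite and the point is a local minimum.

local minimum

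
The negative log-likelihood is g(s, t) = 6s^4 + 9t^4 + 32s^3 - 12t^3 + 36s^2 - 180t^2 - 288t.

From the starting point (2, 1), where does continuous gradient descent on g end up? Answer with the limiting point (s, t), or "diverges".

(0, 4)

g is separable, so gradient descent decouples: s follows -∂g/∂s, t follows -∂g/∂t.
∂g/∂s = 24s(s + 1)(s + 3); at s=2 this is 720, so s decreases.
∂g/∂t = 36(t - 4)(t + 1)(t + 2); at t=1 this is -648, so t increases.
s converges to its nearest critical value 0 (a local min of the s-part); t converges to 4. The iterate converges to (0, 4).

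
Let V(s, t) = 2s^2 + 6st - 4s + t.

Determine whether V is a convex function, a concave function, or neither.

V is quadratic, so its Hessian is the constant matrix H = [[4, 6], [6, 0]].
det(H) = -36, tr(H) = 4.
det(H) < 0, so H is indefinite: neither convex nor concave.

neither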